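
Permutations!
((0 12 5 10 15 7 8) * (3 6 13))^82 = ((0 12 5 10 15 7 8)(3 6 13))^82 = (0 7 10 12 8 15 5)(3 6 13)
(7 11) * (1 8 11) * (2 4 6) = (1 8 11 7)(2 4 6) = [0, 8, 4, 3, 6, 5, 2, 1, 11, 9, 10, 7]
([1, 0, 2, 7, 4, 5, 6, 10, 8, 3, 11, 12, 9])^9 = [1, 0, 2, 11, 4, 5, 6, 12, 8, 10, 9, 3, 7]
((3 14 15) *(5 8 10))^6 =(15)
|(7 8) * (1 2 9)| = 6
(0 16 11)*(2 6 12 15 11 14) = (0 16 14 2 6 12 15 11) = [16, 1, 6, 3, 4, 5, 12, 7, 8, 9, 10, 0, 15, 13, 2, 11, 14]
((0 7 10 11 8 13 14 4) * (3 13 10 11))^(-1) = (0 4 14 13 3 10 8 11 7)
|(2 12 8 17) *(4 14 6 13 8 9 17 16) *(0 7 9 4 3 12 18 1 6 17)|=12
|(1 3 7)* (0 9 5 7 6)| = |(0 9 5 7 1 3 6)| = 7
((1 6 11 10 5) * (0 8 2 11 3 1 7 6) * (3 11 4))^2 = (0 2 3)(1 8 4)(5 6 10 7 11)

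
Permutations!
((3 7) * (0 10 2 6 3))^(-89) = (0 10 2 6 3 7)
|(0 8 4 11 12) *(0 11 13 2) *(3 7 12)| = |(0 8 4 13 2)(3 7 12 11)| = 20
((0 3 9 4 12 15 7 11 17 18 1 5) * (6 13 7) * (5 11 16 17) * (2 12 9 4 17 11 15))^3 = ((0 3 4 9 17 18 1 15 6 13 7 16 11 5)(2 12))^3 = (0 9 1 13 11 3 17 15 7 5 4 18 6 16)(2 12)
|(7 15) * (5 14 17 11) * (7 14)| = 6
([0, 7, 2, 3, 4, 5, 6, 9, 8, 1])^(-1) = (1 9 7)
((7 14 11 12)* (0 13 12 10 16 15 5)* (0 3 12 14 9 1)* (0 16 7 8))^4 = (0 10 16 12 14 9 5)(1 3 13 7 15 8 11)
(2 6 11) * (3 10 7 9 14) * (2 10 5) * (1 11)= (1 11 10 7 9 14 3 5 2 6)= [0, 11, 6, 5, 4, 2, 1, 9, 8, 14, 7, 10, 12, 13, 3]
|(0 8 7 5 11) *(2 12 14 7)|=8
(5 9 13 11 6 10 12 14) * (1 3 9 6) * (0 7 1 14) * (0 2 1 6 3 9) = (0 7 6 10 12 2 1 9 13 11 14 5 3) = [7, 9, 1, 0, 4, 3, 10, 6, 8, 13, 12, 14, 2, 11, 5]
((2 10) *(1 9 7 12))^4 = ((1 9 7 12)(2 10))^4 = (12)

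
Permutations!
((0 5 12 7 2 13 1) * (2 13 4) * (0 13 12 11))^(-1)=((0 5 11)(1 13)(2 4)(7 12))^(-1)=(0 11 5)(1 13)(2 4)(7 12)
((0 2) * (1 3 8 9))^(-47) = ((0 2)(1 3 8 9))^(-47) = (0 2)(1 3 8 9)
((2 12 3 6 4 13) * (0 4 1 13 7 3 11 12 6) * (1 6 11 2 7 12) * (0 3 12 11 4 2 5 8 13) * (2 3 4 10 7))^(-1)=((0 3 4 11 1)(2 10 7 12 5 8 13))^(-1)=(0 1 11 4 3)(2 13 8 5 12 7 10)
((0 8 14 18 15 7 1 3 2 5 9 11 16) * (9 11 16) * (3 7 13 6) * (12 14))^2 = ((0 8 12 14 18 15 13 6 3 2 5 11 9 16)(1 7))^2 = (0 12 18 13 3 5 9)(2 11 16 8 14 15 6)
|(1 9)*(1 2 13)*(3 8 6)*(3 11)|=4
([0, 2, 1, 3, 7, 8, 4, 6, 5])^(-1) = (1 2)(4 6 7)(5 8)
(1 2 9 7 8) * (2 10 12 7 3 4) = [0, 10, 9, 4, 2, 5, 6, 8, 1, 3, 12, 11, 7] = (1 10 12 7 8)(2 9 3 4)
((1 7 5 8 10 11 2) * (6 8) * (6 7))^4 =((1 6 8 10 11 2)(5 7))^4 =(1 11 8)(2 10 6)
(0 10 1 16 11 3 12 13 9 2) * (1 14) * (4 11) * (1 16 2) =[10, 2, 0, 12, 11, 5, 6, 7, 8, 1, 14, 3, 13, 9, 16, 15, 4] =(0 10 14 16 4 11 3 12 13 9 1 2)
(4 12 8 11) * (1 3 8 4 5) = (1 3 8 11 5)(4 12) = [0, 3, 2, 8, 12, 1, 6, 7, 11, 9, 10, 5, 4]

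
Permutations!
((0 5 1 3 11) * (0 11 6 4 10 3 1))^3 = ((11)(0 5)(3 6 4 10))^3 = (11)(0 5)(3 10 4 6)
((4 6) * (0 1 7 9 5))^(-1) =(0 5 9 7 1)(4 6)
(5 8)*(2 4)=[0, 1, 4, 3, 2, 8, 6, 7, 5]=(2 4)(5 8)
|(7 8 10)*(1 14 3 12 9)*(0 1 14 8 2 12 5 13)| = 12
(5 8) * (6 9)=[0, 1, 2, 3, 4, 8, 9, 7, 5, 6]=(5 8)(6 9)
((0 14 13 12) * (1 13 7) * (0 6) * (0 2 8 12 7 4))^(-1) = (0 4 14)(1 7 13)(2 6 12 8)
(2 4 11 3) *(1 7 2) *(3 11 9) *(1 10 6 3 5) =[0, 7, 4, 10, 9, 1, 3, 2, 8, 5, 6, 11] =(11)(1 7 2 4 9 5)(3 10 6)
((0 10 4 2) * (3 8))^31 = (0 2 4 10)(3 8)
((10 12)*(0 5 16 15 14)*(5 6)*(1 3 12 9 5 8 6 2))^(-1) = ((0 2 1 3 12 10 9 5 16 15 14)(6 8))^(-1) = (0 14 15 16 5 9 10 12 3 1 2)(6 8)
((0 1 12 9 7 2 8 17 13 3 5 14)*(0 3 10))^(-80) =(17)(3 5 14)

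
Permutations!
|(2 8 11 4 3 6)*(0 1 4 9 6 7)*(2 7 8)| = 9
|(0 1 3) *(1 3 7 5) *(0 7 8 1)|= 4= |(0 3 7 5)(1 8)|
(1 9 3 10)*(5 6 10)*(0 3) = (0 3 5 6 10 1 9) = [3, 9, 2, 5, 4, 6, 10, 7, 8, 0, 1]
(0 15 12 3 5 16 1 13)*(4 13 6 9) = [15, 6, 2, 5, 13, 16, 9, 7, 8, 4, 10, 11, 3, 0, 14, 12, 1] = (0 15 12 3 5 16 1 6 9 4 13)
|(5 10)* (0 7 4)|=|(0 7 4)(5 10)|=6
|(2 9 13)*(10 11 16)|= |(2 9 13)(10 11 16)|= 3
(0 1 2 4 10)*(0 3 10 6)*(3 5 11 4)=(0 1 2 3 10 5 11 4 6)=[1, 2, 3, 10, 6, 11, 0, 7, 8, 9, 5, 4]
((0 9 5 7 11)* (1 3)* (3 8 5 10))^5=(0 8 9 5 10 7 3 11 1)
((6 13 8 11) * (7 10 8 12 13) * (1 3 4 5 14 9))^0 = (14)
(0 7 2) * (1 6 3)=[7, 6, 0, 1, 4, 5, 3, 2]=(0 7 2)(1 6 3)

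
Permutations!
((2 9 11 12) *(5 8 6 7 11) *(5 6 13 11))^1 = ((2 9 6 7 5 8 13 11 12))^1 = (2 9 6 7 5 8 13 11 12)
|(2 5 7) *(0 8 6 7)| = |(0 8 6 7 2 5)| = 6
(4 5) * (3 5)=[0, 1, 2, 5, 3, 4]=(3 5 4)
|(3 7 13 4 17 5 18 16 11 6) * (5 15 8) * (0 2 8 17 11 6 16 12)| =|(0 2 8 5 18 12)(3 7 13 4 11 16 6)(15 17)| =42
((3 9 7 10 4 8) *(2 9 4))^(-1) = ((2 9 7 10)(3 4 8))^(-1) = (2 10 7 9)(3 8 4)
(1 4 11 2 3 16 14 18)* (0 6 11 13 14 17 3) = (0 6 11 2)(1 4 13 14 18)(3 16 17) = [6, 4, 0, 16, 13, 5, 11, 7, 8, 9, 10, 2, 12, 14, 18, 15, 17, 3, 1]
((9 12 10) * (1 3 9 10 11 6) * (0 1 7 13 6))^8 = ((0 1 3 9 12 11)(6 7 13))^8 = (0 3 12)(1 9 11)(6 13 7)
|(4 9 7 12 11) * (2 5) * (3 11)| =6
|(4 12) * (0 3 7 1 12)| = 6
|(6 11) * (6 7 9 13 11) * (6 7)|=|(6 7 9 13 11)|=5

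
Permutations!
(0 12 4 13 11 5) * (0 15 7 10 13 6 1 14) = (0 12 4 6 1 14)(5 15 7 10 13 11) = [12, 14, 2, 3, 6, 15, 1, 10, 8, 9, 13, 5, 4, 11, 0, 7]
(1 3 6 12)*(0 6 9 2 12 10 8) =[6, 3, 12, 9, 4, 5, 10, 7, 0, 2, 8, 11, 1] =(0 6 10 8)(1 3 9 2 12)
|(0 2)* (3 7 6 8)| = 4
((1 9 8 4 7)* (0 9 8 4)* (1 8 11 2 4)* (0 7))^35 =(0 4 2 11 1 9)(7 8)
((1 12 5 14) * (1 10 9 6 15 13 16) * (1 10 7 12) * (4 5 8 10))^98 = (4 14 12 10 6 13)(5 7 8 9 15 16)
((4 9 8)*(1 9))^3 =((1 9 8 4))^3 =(1 4 8 9)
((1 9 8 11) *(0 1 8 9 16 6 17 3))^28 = ((0 1 16 6 17 3)(8 11))^28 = (0 17 16)(1 3 6)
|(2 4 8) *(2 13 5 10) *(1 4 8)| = 10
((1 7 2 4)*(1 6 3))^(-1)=(1 3 6 4 2 7)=((1 7 2 4 6 3))^(-1)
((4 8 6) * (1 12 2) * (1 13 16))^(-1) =(1 16 13 2 12)(4 6 8) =((1 12 2 13 16)(4 8 6))^(-1)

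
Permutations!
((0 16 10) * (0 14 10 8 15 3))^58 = ((0 16 8 15 3)(10 14))^58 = (0 15 16 3 8)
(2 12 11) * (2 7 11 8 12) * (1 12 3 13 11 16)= [0, 12, 2, 13, 4, 5, 6, 16, 3, 9, 10, 7, 8, 11, 14, 15, 1]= (1 12 8 3 13 11 7 16)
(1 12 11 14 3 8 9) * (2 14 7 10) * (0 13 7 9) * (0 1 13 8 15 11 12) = [8, 0, 14, 15, 4, 5, 6, 10, 1, 13, 2, 9, 12, 7, 3, 11] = (0 8 1)(2 14 3 15 11 9 13 7 10)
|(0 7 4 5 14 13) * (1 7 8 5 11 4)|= |(0 8 5 14 13)(1 7)(4 11)|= 10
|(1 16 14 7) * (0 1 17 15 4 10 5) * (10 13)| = |(0 1 16 14 7 17 15 4 13 10 5)| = 11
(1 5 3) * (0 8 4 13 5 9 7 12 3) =(0 8 4 13 5)(1 9 7 12 3) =[8, 9, 2, 1, 13, 0, 6, 12, 4, 7, 10, 11, 3, 5]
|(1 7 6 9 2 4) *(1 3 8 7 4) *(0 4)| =|(0 4 3 8 7 6 9 2 1)| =9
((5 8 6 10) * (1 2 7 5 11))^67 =(1 5 10 2 8 11 7 6) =((1 2 7 5 8 6 10 11))^67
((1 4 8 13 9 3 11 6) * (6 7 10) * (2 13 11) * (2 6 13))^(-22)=(1 3 13 7 8)(4 6 9 10 11)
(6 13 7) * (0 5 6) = (0 5 6 13 7) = [5, 1, 2, 3, 4, 6, 13, 0, 8, 9, 10, 11, 12, 7]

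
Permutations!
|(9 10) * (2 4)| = 2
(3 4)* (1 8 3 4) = (1 8 3) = [0, 8, 2, 1, 4, 5, 6, 7, 3]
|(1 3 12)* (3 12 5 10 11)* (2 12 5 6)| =|(1 5 10 11 3 6 2 12)| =8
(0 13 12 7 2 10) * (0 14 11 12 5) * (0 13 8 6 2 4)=(0 8 6 2 10 14 11 12 7 4)(5 13)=[8, 1, 10, 3, 0, 13, 2, 4, 6, 9, 14, 12, 7, 5, 11]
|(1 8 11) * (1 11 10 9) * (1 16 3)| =6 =|(1 8 10 9 16 3)|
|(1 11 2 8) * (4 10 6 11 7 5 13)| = 10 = |(1 7 5 13 4 10 6 11 2 8)|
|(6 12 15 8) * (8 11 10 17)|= 7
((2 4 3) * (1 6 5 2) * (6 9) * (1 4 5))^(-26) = (1 9 6)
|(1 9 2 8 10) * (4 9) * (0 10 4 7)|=|(0 10 1 7)(2 8 4 9)|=4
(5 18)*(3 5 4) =(3 5 18 4) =[0, 1, 2, 5, 3, 18, 6, 7, 8, 9, 10, 11, 12, 13, 14, 15, 16, 17, 4]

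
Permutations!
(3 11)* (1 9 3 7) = (1 9 3 11 7) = [0, 9, 2, 11, 4, 5, 6, 1, 8, 3, 10, 7]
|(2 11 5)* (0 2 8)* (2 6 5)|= 4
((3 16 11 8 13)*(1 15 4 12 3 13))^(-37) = (1 12 11 15 3 8 4 16)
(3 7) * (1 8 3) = [0, 8, 2, 7, 4, 5, 6, 1, 3] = (1 8 3 7)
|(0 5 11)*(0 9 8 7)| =6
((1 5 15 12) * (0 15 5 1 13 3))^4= (0 3 13 12 15)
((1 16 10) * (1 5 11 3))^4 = ((1 16 10 5 11 3))^4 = (1 11 10)(3 5 16)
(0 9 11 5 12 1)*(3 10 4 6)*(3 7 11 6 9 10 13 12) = (0 10 4 9 6 7 11 5 3 13 12 1) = [10, 0, 2, 13, 9, 3, 7, 11, 8, 6, 4, 5, 1, 12]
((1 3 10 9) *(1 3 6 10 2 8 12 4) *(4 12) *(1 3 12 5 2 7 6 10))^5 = ((1 10 9 12 5 2 8 4 3 7 6))^5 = (1 2 6 5 7 12 3 9 4 10 8)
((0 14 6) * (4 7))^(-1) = (0 6 14)(4 7)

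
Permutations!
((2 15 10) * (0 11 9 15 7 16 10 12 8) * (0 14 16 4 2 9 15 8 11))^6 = ((2 7 4)(8 14 16 10 9)(11 15 12))^6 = (8 14 16 10 9)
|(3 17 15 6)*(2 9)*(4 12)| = 4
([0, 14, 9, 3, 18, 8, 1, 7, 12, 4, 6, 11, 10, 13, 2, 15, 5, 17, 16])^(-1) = [0, 6, 14, 3, 9, 16, 10, 7, 5, 2, 12, 11, 8, 13, 1, 15, 18, 17, 4]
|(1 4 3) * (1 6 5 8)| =|(1 4 3 6 5 8)| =6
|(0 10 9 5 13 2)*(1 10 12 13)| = |(0 12 13 2)(1 10 9 5)| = 4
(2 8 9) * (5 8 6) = (2 6 5 8 9) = [0, 1, 6, 3, 4, 8, 5, 7, 9, 2]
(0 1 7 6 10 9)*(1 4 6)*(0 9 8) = (0 4 6 10 8)(1 7) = [4, 7, 2, 3, 6, 5, 10, 1, 0, 9, 8]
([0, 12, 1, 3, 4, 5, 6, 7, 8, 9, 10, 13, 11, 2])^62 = [0, 11, 12, 3, 4, 5, 6, 7, 8, 9, 10, 2, 13, 1]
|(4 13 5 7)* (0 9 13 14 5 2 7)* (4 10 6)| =|(0 9 13 2 7 10 6 4 14 5)| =10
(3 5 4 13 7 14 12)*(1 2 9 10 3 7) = (1 2 9 10 3 5 4 13)(7 14 12) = [0, 2, 9, 5, 13, 4, 6, 14, 8, 10, 3, 11, 7, 1, 12]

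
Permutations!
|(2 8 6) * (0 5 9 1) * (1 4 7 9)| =|(0 5 1)(2 8 6)(4 7 9)| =3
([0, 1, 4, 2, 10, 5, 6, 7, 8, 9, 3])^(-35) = (2 4 10 3)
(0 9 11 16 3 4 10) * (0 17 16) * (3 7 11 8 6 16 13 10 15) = (0 9 8 6 16 7 11)(3 4 15)(10 17 13) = [9, 1, 2, 4, 15, 5, 16, 11, 6, 8, 17, 0, 12, 10, 14, 3, 7, 13]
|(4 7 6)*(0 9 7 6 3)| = |(0 9 7 3)(4 6)| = 4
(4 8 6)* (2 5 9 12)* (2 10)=[0, 1, 5, 3, 8, 9, 4, 7, 6, 12, 2, 11, 10]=(2 5 9 12 10)(4 8 6)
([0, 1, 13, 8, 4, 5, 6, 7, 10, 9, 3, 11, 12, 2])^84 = [0, 1, 2, 3, 4, 5, 6, 7, 8, 9, 10, 11, 12, 13]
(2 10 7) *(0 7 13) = (0 7 2 10 13) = [7, 1, 10, 3, 4, 5, 6, 2, 8, 9, 13, 11, 12, 0]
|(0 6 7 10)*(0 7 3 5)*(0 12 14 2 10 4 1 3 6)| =9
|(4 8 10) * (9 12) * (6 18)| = 6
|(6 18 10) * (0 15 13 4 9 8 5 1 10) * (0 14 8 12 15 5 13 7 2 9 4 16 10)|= 105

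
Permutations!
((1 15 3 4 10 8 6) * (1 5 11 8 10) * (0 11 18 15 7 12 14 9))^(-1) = ((0 11 8 6 5 18 15 3 4 1 7 12 14 9))^(-1) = (0 9 14 12 7 1 4 3 15 18 5 6 8 11)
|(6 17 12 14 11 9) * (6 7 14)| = |(6 17 12)(7 14 11 9)| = 12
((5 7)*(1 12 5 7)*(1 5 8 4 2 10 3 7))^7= ((1 12 8 4 2 10 3 7))^7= (1 7 3 10 2 4 8 12)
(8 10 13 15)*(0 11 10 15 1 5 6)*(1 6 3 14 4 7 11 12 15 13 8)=[12, 5, 2, 14, 7, 3, 0, 11, 13, 9, 8, 10, 15, 6, 4, 1]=(0 12 15 1 5 3 14 4 7 11 10 8 13 6)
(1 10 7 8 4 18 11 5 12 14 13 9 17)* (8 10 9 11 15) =[0, 9, 2, 3, 18, 12, 6, 10, 4, 17, 7, 5, 14, 11, 13, 8, 16, 1, 15] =(1 9 17)(4 18 15 8)(5 12 14 13 11)(7 10)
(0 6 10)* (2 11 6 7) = (0 7 2 11 6 10) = [7, 1, 11, 3, 4, 5, 10, 2, 8, 9, 0, 6]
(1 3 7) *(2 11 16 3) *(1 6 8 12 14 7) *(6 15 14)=(1 2 11 16 3)(6 8 12)(7 15 14)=[0, 2, 11, 1, 4, 5, 8, 15, 12, 9, 10, 16, 6, 13, 7, 14, 3]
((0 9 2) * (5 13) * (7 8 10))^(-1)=((0 9 2)(5 13)(7 8 10))^(-1)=(0 2 9)(5 13)(7 10 8)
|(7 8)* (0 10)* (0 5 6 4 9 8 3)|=|(0 10 5 6 4 9 8 7 3)|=9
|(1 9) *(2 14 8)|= 6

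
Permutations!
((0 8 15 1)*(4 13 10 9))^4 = (15)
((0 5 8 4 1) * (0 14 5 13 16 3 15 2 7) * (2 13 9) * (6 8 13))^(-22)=((0 9 2 7)(1 14 5 13 16 3 15 6 8 4))^(-22)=(0 2)(1 8 15 16 5)(3 13 14 4 6)(7 9)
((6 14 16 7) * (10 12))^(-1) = (6 7 16 14)(10 12)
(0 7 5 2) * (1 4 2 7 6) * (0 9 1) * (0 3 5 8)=(0 6 3 5 7 8)(1 4 2 9)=[6, 4, 9, 5, 2, 7, 3, 8, 0, 1]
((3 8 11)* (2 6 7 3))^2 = ((2 6 7 3 8 11))^2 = (2 7 8)(3 11 6)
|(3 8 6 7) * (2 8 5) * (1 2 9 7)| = 4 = |(1 2 8 6)(3 5 9 7)|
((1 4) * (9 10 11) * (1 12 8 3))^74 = (1 3 8 12 4)(9 11 10)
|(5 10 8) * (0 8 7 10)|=|(0 8 5)(7 10)|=6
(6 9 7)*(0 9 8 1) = (0 9 7 6 8 1) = [9, 0, 2, 3, 4, 5, 8, 6, 1, 7]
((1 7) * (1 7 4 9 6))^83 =((1 4 9 6))^83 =(1 6 9 4)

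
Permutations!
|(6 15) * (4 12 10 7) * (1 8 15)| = 4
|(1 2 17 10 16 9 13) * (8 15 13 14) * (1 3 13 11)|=|(1 2 17 10 16 9 14 8 15 11)(3 13)|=10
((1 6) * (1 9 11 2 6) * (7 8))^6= ((2 6 9 11)(7 8))^6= (2 9)(6 11)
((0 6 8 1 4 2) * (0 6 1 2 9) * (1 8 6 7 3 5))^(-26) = (0 8 2 7 3 5 1 4 9)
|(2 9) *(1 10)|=|(1 10)(2 9)|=2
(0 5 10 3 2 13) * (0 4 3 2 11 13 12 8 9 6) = (0 5 10 2 12 8 9 6)(3 11 13 4) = [5, 1, 12, 11, 3, 10, 0, 7, 9, 6, 2, 13, 8, 4]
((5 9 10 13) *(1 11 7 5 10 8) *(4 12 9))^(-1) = (1 8 9 12 4 5 7 11)(10 13)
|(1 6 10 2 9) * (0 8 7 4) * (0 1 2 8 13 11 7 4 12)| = |(0 13 11 7 12)(1 6 10 8 4)(2 9)| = 10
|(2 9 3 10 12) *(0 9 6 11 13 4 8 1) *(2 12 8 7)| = 6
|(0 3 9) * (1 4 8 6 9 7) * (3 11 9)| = 6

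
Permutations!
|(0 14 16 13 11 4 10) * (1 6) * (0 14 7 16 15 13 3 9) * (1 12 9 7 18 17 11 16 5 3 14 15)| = 42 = |(0 18 17 11 4 10 15 13 16 14 1 6 12 9)(3 7 5)|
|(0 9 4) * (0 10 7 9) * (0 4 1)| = |(0 4 10 7 9 1)| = 6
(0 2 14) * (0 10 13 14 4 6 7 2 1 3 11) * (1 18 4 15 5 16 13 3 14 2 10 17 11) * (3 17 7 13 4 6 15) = (0 18 6 13 2 3 1 14 7 10 17 11)(4 15 5 16) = [18, 14, 3, 1, 15, 16, 13, 10, 8, 9, 17, 0, 12, 2, 7, 5, 4, 11, 6]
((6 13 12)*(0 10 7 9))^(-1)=(0 9 7 10)(6 12 13)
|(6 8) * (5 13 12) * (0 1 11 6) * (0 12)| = |(0 1 11 6 8 12 5 13)| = 8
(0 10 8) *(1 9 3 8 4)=[10, 9, 2, 8, 1, 5, 6, 7, 0, 3, 4]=(0 10 4 1 9 3 8)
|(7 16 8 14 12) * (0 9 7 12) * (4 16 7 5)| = 7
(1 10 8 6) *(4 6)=(1 10 8 4 6)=[0, 10, 2, 3, 6, 5, 1, 7, 4, 9, 8]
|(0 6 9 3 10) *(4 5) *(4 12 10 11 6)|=20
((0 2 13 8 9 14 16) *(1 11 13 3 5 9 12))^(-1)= ((0 2 3 5 9 14 16)(1 11 13 8 12))^(-1)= (0 16 14 9 5 3 2)(1 12 8 13 11)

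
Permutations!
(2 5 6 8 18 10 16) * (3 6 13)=(2 5 13 3 6 8 18 10 16)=[0, 1, 5, 6, 4, 13, 8, 7, 18, 9, 16, 11, 12, 3, 14, 15, 2, 17, 10]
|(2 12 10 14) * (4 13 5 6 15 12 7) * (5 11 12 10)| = 11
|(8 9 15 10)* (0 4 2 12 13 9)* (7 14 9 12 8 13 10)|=|(0 4 2 8)(7 14 9 15)(10 13 12)|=12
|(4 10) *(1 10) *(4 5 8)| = |(1 10 5 8 4)| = 5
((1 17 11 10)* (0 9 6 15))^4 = ((0 9 6 15)(1 17 11 10))^4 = (17)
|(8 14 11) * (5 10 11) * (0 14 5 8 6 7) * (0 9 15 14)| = 9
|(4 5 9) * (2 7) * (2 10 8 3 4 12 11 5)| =12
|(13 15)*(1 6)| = 2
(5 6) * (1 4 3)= (1 4 3)(5 6)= [0, 4, 2, 1, 3, 6, 5]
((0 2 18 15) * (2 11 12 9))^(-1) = ((0 11 12 9 2 18 15))^(-1) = (0 15 18 2 9 12 11)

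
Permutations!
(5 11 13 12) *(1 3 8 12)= (1 3 8 12 5 11 13)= [0, 3, 2, 8, 4, 11, 6, 7, 12, 9, 10, 13, 5, 1]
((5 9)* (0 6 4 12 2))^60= (12)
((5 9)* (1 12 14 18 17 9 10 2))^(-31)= (1 9 12 5 14 10 18 2 17)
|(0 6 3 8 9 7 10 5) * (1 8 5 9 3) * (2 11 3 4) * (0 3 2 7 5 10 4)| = |(0 6 1 8)(2 11)(3 10 9 5)(4 7)| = 4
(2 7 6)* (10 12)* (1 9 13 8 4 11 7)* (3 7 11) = (1 9 13 8 4 3 7 6 2)(10 12) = [0, 9, 1, 7, 3, 5, 2, 6, 4, 13, 12, 11, 10, 8]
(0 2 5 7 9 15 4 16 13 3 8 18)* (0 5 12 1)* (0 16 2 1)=[1, 16, 12, 8, 2, 7, 6, 9, 18, 15, 10, 11, 0, 3, 14, 4, 13, 17, 5]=(0 1 16 13 3 8 18 5 7 9 15 4 2 12)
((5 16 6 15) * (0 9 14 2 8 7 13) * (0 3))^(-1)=(0 3 13 7 8 2 14 9)(5 15 6 16)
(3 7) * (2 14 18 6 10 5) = (2 14 18 6 10 5)(3 7) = [0, 1, 14, 7, 4, 2, 10, 3, 8, 9, 5, 11, 12, 13, 18, 15, 16, 17, 6]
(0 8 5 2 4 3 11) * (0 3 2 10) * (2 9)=(0 8 5 10)(2 4 9)(3 11)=[8, 1, 4, 11, 9, 10, 6, 7, 5, 2, 0, 3]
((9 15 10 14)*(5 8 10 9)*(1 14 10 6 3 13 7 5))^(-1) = (1 14)(3 6 8 5 7 13)(9 15)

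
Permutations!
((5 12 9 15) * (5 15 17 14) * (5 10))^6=((5 12 9 17 14 10))^6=(17)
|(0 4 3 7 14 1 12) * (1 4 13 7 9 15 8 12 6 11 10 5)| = 10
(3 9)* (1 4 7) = (1 4 7)(3 9) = [0, 4, 2, 9, 7, 5, 6, 1, 8, 3]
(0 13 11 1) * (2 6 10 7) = (0 13 11 1)(2 6 10 7) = [13, 0, 6, 3, 4, 5, 10, 2, 8, 9, 7, 1, 12, 11]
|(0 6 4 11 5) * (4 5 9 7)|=12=|(0 6 5)(4 11 9 7)|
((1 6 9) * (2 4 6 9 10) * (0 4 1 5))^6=((0 4 6 10 2 1 9 5))^6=(0 9 2 6)(1 10 4 5)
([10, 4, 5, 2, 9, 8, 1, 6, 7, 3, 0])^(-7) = (0 10)(1 9 2 8 6 4 3 5 7)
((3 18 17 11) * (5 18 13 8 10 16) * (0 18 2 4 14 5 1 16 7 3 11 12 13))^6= ((0 18 17 12 13 8 10 7 3)(1 16)(2 4 14 5))^6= (0 10 12)(2 14)(3 8 17)(4 5)(7 13 18)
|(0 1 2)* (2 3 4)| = 5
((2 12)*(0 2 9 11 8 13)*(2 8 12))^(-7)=(0 13 8)(9 12 11)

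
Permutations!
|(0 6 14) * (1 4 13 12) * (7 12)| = 15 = |(0 6 14)(1 4 13 7 12)|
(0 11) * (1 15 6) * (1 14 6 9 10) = (0 11)(1 15 9 10)(6 14) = [11, 15, 2, 3, 4, 5, 14, 7, 8, 10, 1, 0, 12, 13, 6, 9]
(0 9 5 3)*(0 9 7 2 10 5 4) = [7, 1, 10, 9, 0, 3, 6, 2, 8, 4, 5] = (0 7 2 10 5 3 9 4)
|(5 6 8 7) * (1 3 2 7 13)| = 8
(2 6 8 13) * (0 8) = [8, 1, 6, 3, 4, 5, 0, 7, 13, 9, 10, 11, 12, 2] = (0 8 13 2 6)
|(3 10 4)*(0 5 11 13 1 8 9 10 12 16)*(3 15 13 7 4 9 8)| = 22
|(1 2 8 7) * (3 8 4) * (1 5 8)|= 12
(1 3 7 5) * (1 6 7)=[0, 3, 2, 1, 4, 6, 7, 5]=(1 3)(5 6 7)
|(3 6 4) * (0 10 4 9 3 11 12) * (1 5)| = |(0 10 4 11 12)(1 5)(3 6 9)| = 30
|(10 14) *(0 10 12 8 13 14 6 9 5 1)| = |(0 10 6 9 5 1)(8 13 14 12)| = 12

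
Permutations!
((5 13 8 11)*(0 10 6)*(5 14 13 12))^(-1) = (0 6 10)(5 12)(8 13 14 11)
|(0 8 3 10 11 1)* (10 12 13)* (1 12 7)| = |(0 8 3 7 1)(10 11 12 13)| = 20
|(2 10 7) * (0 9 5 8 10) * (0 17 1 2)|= 6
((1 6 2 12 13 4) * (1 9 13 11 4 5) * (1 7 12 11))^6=((1 6 2 11 4 9 13 5 7 12))^6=(1 13 2 7 4)(5 11 12 9 6)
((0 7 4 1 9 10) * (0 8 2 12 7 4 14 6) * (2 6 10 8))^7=((0 4 1 9 8 6)(2 12 7 14 10))^7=(0 4 1 9 8 6)(2 7 10 12 14)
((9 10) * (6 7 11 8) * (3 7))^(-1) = (3 6 8 11 7)(9 10)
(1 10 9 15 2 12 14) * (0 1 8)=[1, 10, 12, 3, 4, 5, 6, 7, 0, 15, 9, 11, 14, 13, 8, 2]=(0 1 10 9 15 2 12 14 8)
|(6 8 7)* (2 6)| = |(2 6 8 7)| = 4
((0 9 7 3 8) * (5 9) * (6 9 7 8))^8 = ((0 5 7 3 6 9 8))^8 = (0 5 7 3 6 9 8)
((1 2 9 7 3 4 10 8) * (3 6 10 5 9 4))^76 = ((1 2 4 5 9 7 6 10 8))^76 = (1 9 8 5 10 4 6 2 7)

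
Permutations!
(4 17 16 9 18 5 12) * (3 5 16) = (3 5 12 4 17)(9 18 16) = [0, 1, 2, 5, 17, 12, 6, 7, 8, 18, 10, 11, 4, 13, 14, 15, 9, 3, 16]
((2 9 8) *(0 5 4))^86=(0 4 5)(2 8 9)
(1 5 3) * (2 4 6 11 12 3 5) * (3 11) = (1 2 4 6 3)(11 12) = [0, 2, 4, 1, 6, 5, 3, 7, 8, 9, 10, 12, 11]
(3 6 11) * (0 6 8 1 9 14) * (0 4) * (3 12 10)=(0 6 11 12 10 3 8 1 9 14 4)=[6, 9, 2, 8, 0, 5, 11, 7, 1, 14, 3, 12, 10, 13, 4]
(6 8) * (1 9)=(1 9)(6 8)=[0, 9, 2, 3, 4, 5, 8, 7, 6, 1]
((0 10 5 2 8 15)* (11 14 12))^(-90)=(15)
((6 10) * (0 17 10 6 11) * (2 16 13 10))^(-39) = ((0 17 2 16 13 10 11))^(-39) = (0 16 11 2 10 17 13)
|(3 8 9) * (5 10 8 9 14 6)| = 10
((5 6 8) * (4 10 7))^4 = ((4 10 7)(5 6 8))^4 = (4 10 7)(5 6 8)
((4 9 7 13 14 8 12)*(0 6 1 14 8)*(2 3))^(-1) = (0 14 1 6)(2 3)(4 12 8 13 7 9)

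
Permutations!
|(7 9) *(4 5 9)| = 4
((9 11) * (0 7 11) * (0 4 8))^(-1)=((0 7 11 9 4 8))^(-1)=(0 8 4 9 11 7)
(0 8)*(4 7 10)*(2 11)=(0 8)(2 11)(4 7 10)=[8, 1, 11, 3, 7, 5, 6, 10, 0, 9, 4, 2]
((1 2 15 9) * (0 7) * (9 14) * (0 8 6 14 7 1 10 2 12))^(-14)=((0 1 12)(2 15 7 8 6 14 9 10))^(-14)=(0 1 12)(2 7 6 9)(8 14 10 15)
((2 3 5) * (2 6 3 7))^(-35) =((2 7)(3 5 6))^(-35) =(2 7)(3 5 6)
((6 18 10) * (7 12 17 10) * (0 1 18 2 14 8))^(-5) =((0 1 18 7 12 17 10 6 2 14 8))^(-5) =(0 10 1 6 18 2 7 14 12 8 17)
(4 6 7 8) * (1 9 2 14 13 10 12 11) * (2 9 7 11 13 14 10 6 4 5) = (14)(1 7 8 5 2 10 12 13 6 11) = [0, 7, 10, 3, 4, 2, 11, 8, 5, 9, 12, 1, 13, 6, 14]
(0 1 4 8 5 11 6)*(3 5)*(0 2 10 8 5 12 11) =(0 1 4 5)(2 10 8 3 12 11 6) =[1, 4, 10, 12, 5, 0, 2, 7, 3, 9, 8, 6, 11]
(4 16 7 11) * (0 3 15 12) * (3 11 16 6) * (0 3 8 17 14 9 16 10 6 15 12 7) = [11, 1, 2, 12, 15, 5, 8, 10, 17, 16, 6, 4, 3, 13, 9, 7, 0, 14] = (0 11 4 15 7 10 6 8 17 14 9 16)(3 12)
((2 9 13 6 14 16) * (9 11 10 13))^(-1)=(2 16 14 6 13 10 11)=((2 11 10 13 6 14 16))^(-1)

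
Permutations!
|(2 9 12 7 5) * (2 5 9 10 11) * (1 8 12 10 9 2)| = 8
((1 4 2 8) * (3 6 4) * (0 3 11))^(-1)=(0 11 1 8 2 4 6 3)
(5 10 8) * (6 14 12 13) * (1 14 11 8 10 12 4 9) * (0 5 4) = (0 5 12 13 6 11 8 4 9 1 14) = [5, 14, 2, 3, 9, 12, 11, 7, 4, 1, 10, 8, 13, 6, 0]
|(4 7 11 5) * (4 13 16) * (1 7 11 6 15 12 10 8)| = 35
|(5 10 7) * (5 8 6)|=5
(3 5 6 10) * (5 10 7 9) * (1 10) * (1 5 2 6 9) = (1 10 3 5 9 2 6 7) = [0, 10, 6, 5, 4, 9, 7, 1, 8, 2, 3]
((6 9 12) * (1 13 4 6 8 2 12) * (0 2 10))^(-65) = (13)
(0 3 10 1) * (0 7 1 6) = [3, 7, 2, 10, 4, 5, 0, 1, 8, 9, 6] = (0 3 10 6)(1 7)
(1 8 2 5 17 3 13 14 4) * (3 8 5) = (1 5 17 8 2 3 13 14 4) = [0, 5, 3, 13, 1, 17, 6, 7, 2, 9, 10, 11, 12, 14, 4, 15, 16, 8]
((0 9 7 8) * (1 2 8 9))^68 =((0 1 2 8)(7 9))^68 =(9)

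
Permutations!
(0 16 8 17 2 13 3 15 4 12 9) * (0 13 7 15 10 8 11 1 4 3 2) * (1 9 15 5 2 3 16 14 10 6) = (0 14 10 8 17)(1 4 12 15 16 11 9 13 3 6)(2 7 5) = [14, 4, 7, 6, 12, 2, 1, 5, 17, 13, 8, 9, 15, 3, 10, 16, 11, 0]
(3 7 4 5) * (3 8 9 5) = (3 7 4)(5 8 9) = [0, 1, 2, 7, 3, 8, 6, 4, 9, 5]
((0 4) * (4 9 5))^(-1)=((0 9 5 4))^(-1)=(0 4 5 9)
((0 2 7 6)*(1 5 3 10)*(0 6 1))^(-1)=((0 2 7 1 5 3 10))^(-1)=(0 10 3 5 1 7 2)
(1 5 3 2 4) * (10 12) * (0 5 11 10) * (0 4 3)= [5, 11, 3, 2, 1, 0, 6, 7, 8, 9, 12, 10, 4]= (0 5)(1 11 10 12 4)(2 3)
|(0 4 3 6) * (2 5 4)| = |(0 2 5 4 3 6)| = 6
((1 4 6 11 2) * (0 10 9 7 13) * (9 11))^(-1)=(0 13 7 9 6 4 1 2 11 10)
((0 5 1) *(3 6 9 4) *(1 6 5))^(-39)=((0 1)(3 5 6 9 4))^(-39)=(0 1)(3 5 6 9 4)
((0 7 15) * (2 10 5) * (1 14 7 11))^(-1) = ((0 11 1 14 7 15)(2 10 5))^(-1) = (0 15 7 14 1 11)(2 5 10)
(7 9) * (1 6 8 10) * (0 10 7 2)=(0 10 1 6 8 7 9 2)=[10, 6, 0, 3, 4, 5, 8, 9, 7, 2, 1]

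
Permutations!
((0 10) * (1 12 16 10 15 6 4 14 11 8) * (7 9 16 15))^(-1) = (0 10 16 9 7)(1 8 11 14 4 6 15 12)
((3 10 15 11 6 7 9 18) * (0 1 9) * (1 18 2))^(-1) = ((0 18 3 10 15 11 6 7)(1 9 2))^(-1) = (0 7 6 11 15 10 3 18)(1 2 9)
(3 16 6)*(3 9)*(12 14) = (3 16 6 9)(12 14) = [0, 1, 2, 16, 4, 5, 9, 7, 8, 3, 10, 11, 14, 13, 12, 15, 6]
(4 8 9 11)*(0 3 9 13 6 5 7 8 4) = (0 3 9 11)(5 7 8 13 6) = [3, 1, 2, 9, 4, 7, 5, 8, 13, 11, 10, 0, 12, 6]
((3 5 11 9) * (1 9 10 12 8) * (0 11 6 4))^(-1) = (0 4 6 5 3 9 1 8 12 10 11) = ((0 11 10 12 8 1 9 3 5 6 4))^(-1)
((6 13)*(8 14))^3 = ((6 13)(8 14))^3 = (6 13)(8 14)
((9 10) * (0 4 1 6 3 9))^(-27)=(0 4 1 6 3 9 10)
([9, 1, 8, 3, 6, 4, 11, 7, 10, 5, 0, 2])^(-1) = [10, 1, 11, 3, 5, 9, 4, 7, 2, 0, 8, 6]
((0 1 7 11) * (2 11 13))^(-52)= ((0 1 7 13 2 11))^(-52)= (0 7 2)(1 13 11)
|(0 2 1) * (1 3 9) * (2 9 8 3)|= 6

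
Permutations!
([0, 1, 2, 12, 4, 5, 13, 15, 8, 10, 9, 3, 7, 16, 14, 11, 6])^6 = (16)(3 12 7 15 11)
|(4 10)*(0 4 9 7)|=5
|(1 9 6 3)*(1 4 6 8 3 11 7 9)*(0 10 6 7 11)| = 15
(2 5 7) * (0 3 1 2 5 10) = (0 3 1 2 10)(5 7) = [3, 2, 10, 1, 4, 7, 6, 5, 8, 9, 0]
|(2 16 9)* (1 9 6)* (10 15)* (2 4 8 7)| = 8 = |(1 9 4 8 7 2 16 6)(10 15)|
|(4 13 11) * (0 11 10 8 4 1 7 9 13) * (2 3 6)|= |(0 11 1 7 9 13 10 8 4)(2 3 6)|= 9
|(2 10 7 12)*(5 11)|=4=|(2 10 7 12)(5 11)|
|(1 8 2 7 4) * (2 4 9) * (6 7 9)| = |(1 8 4)(2 9)(6 7)| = 6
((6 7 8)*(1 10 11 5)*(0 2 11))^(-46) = ((0 2 11 5 1 10)(6 7 8))^(-46) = (0 11 1)(2 5 10)(6 8 7)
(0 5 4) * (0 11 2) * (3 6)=(0 5 4 11 2)(3 6)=[5, 1, 0, 6, 11, 4, 3, 7, 8, 9, 10, 2]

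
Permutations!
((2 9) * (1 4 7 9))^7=(1 7 2 4 9)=((1 4 7 9 2))^7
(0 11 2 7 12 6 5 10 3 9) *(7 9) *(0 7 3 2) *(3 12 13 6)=(0 11)(2 9 7 13 6 5 10)(3 12)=[11, 1, 9, 12, 4, 10, 5, 13, 8, 7, 2, 0, 3, 6]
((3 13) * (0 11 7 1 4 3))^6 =(0 13 3 4 1 7 11) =((0 11 7 1 4 3 13))^6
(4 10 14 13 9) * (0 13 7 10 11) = (0 13 9 4 11)(7 10 14) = [13, 1, 2, 3, 11, 5, 6, 10, 8, 4, 14, 0, 12, 9, 7]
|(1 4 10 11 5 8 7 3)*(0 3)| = 9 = |(0 3 1 4 10 11 5 8 7)|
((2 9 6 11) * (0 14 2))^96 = ((0 14 2 9 6 11))^96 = (14)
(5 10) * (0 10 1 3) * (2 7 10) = (0 2 7 10 5 1 3) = [2, 3, 7, 0, 4, 1, 6, 10, 8, 9, 5]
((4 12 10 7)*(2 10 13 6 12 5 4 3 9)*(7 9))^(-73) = (2 9 10)(3 7)(4 5)(6 13 12)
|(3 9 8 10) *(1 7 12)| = |(1 7 12)(3 9 8 10)| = 12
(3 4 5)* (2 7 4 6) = (2 7 4 5 3 6) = [0, 1, 7, 6, 5, 3, 2, 4]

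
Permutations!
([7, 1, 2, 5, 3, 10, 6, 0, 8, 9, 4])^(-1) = (0 7)(3 4 10 5)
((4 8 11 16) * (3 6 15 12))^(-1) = ((3 6 15 12)(4 8 11 16))^(-1) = (3 12 15 6)(4 16 11 8)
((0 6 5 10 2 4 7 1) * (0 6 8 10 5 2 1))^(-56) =((0 8 10 1 6 2 4 7))^(-56) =(10)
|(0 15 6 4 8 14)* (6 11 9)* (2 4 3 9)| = 21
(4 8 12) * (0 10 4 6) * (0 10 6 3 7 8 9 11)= (0 6 10 4 9 11)(3 7 8 12)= [6, 1, 2, 7, 9, 5, 10, 8, 12, 11, 4, 0, 3]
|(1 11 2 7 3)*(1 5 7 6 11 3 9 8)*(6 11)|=|(1 3 5 7 9 8)(2 11)|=6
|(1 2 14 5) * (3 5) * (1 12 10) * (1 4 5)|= |(1 2 14 3)(4 5 12 10)|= 4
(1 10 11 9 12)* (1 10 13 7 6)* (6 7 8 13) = (1 6)(8 13)(9 12 10 11) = [0, 6, 2, 3, 4, 5, 1, 7, 13, 12, 11, 9, 10, 8]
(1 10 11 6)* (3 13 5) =(1 10 11 6)(3 13 5) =[0, 10, 2, 13, 4, 3, 1, 7, 8, 9, 11, 6, 12, 5]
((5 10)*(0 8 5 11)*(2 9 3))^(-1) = ((0 8 5 10 11)(2 9 3))^(-1) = (0 11 10 5 8)(2 3 9)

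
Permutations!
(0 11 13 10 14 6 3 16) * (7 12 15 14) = (0 11 13 10 7 12 15 14 6 3 16) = [11, 1, 2, 16, 4, 5, 3, 12, 8, 9, 7, 13, 15, 10, 6, 14, 0]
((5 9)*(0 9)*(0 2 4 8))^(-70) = ((0 9 5 2 4 8))^(-70) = (0 5 4)(2 8 9)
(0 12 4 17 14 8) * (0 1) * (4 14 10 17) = [12, 0, 2, 3, 4, 5, 6, 7, 1, 9, 17, 11, 14, 13, 8, 15, 16, 10] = (0 12 14 8 1)(10 17)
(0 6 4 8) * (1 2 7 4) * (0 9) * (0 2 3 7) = (0 6 1 3 7 4 8 9 2) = [6, 3, 0, 7, 8, 5, 1, 4, 9, 2]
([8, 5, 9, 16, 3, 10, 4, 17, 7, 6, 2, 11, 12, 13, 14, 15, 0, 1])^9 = [6, 0, 17, 2, 10, 8, 5, 3, 4, 1, 7, 11, 12, 13, 14, 15, 9, 16]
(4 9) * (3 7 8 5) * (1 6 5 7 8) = [0, 6, 2, 8, 9, 3, 5, 1, 7, 4] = (1 6 5 3 8 7)(4 9)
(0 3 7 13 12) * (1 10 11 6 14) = (0 3 7 13 12)(1 10 11 6 14) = [3, 10, 2, 7, 4, 5, 14, 13, 8, 9, 11, 6, 0, 12, 1]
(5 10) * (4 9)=(4 9)(5 10)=[0, 1, 2, 3, 9, 10, 6, 7, 8, 4, 5]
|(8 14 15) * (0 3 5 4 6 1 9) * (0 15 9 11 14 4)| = |(0 3 5)(1 11 14 9 15 8 4 6)| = 24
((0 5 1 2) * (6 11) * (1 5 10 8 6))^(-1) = (0 2 1 11 6 8 10)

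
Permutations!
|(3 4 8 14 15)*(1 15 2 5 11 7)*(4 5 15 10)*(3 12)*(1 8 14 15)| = 35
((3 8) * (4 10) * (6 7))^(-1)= (3 8)(4 10)(6 7)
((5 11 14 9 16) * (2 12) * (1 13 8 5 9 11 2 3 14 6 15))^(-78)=((1 13 8 5 2 12 3 14 11 6 15)(9 16))^(-78)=(16)(1 15 6 11 14 3 12 2 5 8 13)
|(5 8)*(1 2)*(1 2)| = |(5 8)| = 2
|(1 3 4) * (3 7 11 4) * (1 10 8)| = |(1 7 11 4 10 8)| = 6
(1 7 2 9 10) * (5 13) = [0, 7, 9, 3, 4, 13, 6, 2, 8, 10, 1, 11, 12, 5] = (1 7 2 9 10)(5 13)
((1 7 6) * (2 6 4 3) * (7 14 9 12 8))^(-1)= (1 6 2 3 4 7 8 12 9 14)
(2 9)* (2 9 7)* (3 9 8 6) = [0, 1, 7, 9, 4, 5, 3, 2, 6, 8] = (2 7)(3 9 8 6)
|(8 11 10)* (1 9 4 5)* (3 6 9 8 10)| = 8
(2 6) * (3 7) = [0, 1, 6, 7, 4, 5, 2, 3] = (2 6)(3 7)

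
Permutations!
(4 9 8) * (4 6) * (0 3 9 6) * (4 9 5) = [3, 1, 2, 5, 6, 4, 9, 7, 0, 8] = (0 3 5 4 6 9 8)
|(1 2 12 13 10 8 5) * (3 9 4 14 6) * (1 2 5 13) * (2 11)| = 15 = |(1 5 11 2 12)(3 9 4 14 6)(8 13 10)|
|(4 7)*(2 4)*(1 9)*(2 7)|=|(1 9)(2 4)|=2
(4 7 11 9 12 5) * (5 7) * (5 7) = (4 7 11 9 12 5) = [0, 1, 2, 3, 7, 4, 6, 11, 8, 12, 10, 9, 5]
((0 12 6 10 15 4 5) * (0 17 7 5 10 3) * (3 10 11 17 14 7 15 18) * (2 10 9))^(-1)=((0 12 6 9 2 10 18 3)(4 11 17 15)(5 14 7))^(-1)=(0 3 18 10 2 9 6 12)(4 15 17 11)(5 7 14)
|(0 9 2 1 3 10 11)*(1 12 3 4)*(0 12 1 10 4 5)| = 5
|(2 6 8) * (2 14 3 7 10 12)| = 8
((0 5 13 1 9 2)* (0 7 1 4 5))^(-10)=((1 9 2 7)(4 5 13))^(-10)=(1 2)(4 13 5)(7 9)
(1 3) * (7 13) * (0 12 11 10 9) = [12, 3, 2, 1, 4, 5, 6, 13, 8, 0, 9, 10, 11, 7] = (0 12 11 10 9)(1 3)(7 13)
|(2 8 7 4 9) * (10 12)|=10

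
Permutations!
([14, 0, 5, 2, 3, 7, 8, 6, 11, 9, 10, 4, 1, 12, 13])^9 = (0 1 12 13 14)(2 5 7 6 8 11 4 3)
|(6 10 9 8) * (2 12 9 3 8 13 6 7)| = |(2 12 9 13 6 10 3 8 7)| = 9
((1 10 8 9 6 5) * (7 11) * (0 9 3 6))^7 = (0 9)(1 10 8 3 6 5)(7 11)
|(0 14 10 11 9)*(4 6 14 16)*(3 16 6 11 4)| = 14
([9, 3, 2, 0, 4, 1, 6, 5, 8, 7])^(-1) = (0 3 1 5 7 9)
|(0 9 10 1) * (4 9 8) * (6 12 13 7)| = |(0 8 4 9 10 1)(6 12 13 7)| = 12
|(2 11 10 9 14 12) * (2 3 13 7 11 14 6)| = 10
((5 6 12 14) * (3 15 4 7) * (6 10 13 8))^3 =(3 7 4 15)(5 8 14 13 12 10 6)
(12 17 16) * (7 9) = (7 9)(12 17 16) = [0, 1, 2, 3, 4, 5, 6, 9, 8, 7, 10, 11, 17, 13, 14, 15, 12, 16]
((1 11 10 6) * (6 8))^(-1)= (1 6 8 10 11)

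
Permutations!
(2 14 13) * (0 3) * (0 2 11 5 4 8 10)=[3, 1, 14, 2, 8, 4, 6, 7, 10, 9, 0, 5, 12, 11, 13]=(0 3 2 14 13 11 5 4 8 10)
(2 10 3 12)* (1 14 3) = [0, 14, 10, 12, 4, 5, 6, 7, 8, 9, 1, 11, 2, 13, 3] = (1 14 3 12 2 10)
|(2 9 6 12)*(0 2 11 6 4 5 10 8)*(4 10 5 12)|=20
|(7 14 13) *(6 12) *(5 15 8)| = 6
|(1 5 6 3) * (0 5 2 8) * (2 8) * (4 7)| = 6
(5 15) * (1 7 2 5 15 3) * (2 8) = (15)(1 7 8 2 5 3) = [0, 7, 5, 1, 4, 3, 6, 8, 2, 9, 10, 11, 12, 13, 14, 15]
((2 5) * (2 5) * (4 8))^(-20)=(8)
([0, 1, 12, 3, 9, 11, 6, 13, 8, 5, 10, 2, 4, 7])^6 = [0, 1, 2, 3, 4, 5, 6, 7, 8, 9, 10, 11, 12, 13]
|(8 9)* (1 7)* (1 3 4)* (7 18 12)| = 6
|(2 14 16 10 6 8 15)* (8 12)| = |(2 14 16 10 6 12 8 15)| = 8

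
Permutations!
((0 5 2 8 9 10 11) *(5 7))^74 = ((0 7 5 2 8 9 10 11))^74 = (0 5 8 10)(2 9 11 7)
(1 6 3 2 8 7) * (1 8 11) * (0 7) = (0 7 8)(1 6 3 2 11) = [7, 6, 11, 2, 4, 5, 3, 8, 0, 9, 10, 1]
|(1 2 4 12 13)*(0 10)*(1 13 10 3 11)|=8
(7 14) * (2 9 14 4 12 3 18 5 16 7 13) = [0, 1, 9, 18, 12, 16, 6, 4, 8, 14, 10, 11, 3, 2, 13, 15, 7, 17, 5] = (2 9 14 13)(3 18 5 16 7 4 12)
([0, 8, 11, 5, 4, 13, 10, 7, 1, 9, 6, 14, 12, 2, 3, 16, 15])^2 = (16)(2 14 5)(3 13 11)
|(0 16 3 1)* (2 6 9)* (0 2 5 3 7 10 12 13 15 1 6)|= 36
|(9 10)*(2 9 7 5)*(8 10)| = 6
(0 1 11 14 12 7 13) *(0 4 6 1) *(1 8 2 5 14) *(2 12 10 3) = [0, 11, 5, 2, 6, 14, 8, 13, 12, 9, 3, 1, 7, 4, 10] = (1 11)(2 5 14 10 3)(4 6 8 12 7 13)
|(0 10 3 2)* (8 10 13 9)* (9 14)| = 8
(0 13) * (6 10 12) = (0 13)(6 10 12) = [13, 1, 2, 3, 4, 5, 10, 7, 8, 9, 12, 11, 6, 0]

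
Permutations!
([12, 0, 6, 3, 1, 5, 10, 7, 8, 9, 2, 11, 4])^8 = (12)(2 10 6)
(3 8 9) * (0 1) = (0 1)(3 8 9) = [1, 0, 2, 8, 4, 5, 6, 7, 9, 3]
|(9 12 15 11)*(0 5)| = |(0 5)(9 12 15 11)| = 4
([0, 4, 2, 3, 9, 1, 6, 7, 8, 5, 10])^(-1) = (10)(1 5 9 4)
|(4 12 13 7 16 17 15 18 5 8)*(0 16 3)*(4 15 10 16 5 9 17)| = 14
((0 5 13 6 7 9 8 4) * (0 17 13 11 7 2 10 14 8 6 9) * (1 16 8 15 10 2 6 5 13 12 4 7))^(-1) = ((0 13 9 5 11 1 16 8 7)(4 17 12)(10 14 15))^(-1) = (0 7 8 16 1 11 5 9 13)(4 12 17)(10 15 14)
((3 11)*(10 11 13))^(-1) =(3 11 10 13)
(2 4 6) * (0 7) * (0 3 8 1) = (0 7 3 8 1)(2 4 6) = [7, 0, 4, 8, 6, 5, 2, 3, 1]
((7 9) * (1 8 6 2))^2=(9)(1 6)(2 8)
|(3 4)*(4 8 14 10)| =|(3 8 14 10 4)| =5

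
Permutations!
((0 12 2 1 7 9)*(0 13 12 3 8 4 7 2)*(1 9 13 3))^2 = ((0 1 2 9 3 8 4 7 13 12))^2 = (0 2 3 4 13)(1 9 8 7 12)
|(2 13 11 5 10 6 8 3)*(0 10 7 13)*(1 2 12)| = 8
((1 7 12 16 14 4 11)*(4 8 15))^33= ((1 7 12 16 14 8 15 4 11))^33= (1 15 16)(4 14 7)(8 12 11)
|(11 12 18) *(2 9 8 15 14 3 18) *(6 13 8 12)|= 24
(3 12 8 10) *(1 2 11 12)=(1 2 11 12 8 10 3)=[0, 2, 11, 1, 4, 5, 6, 7, 10, 9, 3, 12, 8]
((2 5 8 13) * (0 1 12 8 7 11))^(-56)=(0 7 2 8 1 11 5 13 12)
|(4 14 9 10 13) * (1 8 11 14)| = 8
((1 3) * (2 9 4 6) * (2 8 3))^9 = ((1 2 9 4 6 8 3))^9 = (1 9 6 3 2 4 8)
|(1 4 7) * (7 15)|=4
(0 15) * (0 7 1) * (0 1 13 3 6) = (0 15 7 13 3 6) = [15, 1, 2, 6, 4, 5, 0, 13, 8, 9, 10, 11, 12, 3, 14, 7]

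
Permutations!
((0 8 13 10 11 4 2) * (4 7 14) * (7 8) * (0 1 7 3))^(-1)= ((0 3)(1 7 14 4 2)(8 13 10 11))^(-1)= (0 3)(1 2 4 14 7)(8 11 10 13)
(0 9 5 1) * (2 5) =(0 9 2 5 1) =[9, 0, 5, 3, 4, 1, 6, 7, 8, 2]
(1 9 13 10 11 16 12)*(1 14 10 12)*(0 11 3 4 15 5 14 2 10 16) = (0 11)(1 9 13 12 2 10 3 4 15 5 14 16) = [11, 9, 10, 4, 15, 14, 6, 7, 8, 13, 3, 0, 2, 12, 16, 5, 1]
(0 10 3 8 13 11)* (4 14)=(0 10 3 8 13 11)(4 14)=[10, 1, 2, 8, 14, 5, 6, 7, 13, 9, 3, 0, 12, 11, 4]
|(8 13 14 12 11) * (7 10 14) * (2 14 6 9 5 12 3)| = 9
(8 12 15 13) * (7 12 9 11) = (7 12 15 13 8 9 11) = [0, 1, 2, 3, 4, 5, 6, 12, 9, 11, 10, 7, 15, 8, 14, 13]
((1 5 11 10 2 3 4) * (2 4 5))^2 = (1 3 11 4 2 5 10)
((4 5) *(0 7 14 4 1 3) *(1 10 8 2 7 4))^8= (0 1 7 8 5)(2 10 4 3 14)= ((0 4 5 10 8 2 7 14 1 3))^8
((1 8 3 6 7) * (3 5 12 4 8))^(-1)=(1 7 6 3)(4 12 5 8)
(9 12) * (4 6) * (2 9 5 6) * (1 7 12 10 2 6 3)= (1 7 12 5 3)(2 9 10)(4 6)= [0, 7, 9, 1, 6, 3, 4, 12, 8, 10, 2, 11, 5]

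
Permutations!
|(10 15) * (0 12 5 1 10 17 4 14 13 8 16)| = |(0 12 5 1 10 15 17 4 14 13 8 16)| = 12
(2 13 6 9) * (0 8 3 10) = (0 8 3 10)(2 13 6 9) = [8, 1, 13, 10, 4, 5, 9, 7, 3, 2, 0, 11, 12, 6]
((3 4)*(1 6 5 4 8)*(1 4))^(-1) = ((1 6 5)(3 8 4))^(-1) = (1 5 6)(3 4 8)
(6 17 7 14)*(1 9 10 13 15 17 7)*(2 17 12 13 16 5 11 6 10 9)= (1 2 17)(5 11 6 7 14 10 16)(12 13 15)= [0, 2, 17, 3, 4, 11, 7, 14, 8, 9, 16, 6, 13, 15, 10, 12, 5, 1]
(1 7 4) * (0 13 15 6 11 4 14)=(0 13 15 6 11 4 1 7 14)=[13, 7, 2, 3, 1, 5, 11, 14, 8, 9, 10, 4, 12, 15, 0, 6]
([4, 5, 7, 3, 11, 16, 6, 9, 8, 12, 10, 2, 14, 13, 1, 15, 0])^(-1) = [16, 14, 11, 3, 0, 1, 6, 2, 8, 7, 10, 4, 9, 13, 12, 15, 5]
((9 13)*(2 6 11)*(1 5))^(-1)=(1 5)(2 11 6)(9 13)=((1 5)(2 6 11)(9 13))^(-1)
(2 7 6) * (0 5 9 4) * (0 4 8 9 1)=(0 5 1)(2 7 6)(8 9)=[5, 0, 7, 3, 4, 1, 2, 6, 9, 8]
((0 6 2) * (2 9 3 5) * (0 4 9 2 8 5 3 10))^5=((0 6 2 4 9 10)(5 8))^5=(0 10 9 4 2 6)(5 8)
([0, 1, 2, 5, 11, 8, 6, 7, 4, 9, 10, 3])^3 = [0, 1, 2, 4, 5, 11, 6, 7, 3, 9, 10, 8]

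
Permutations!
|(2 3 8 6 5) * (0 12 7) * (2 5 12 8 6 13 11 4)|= 10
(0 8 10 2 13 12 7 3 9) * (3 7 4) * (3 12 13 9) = (13)(0 8 10 2 9)(4 12) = [8, 1, 9, 3, 12, 5, 6, 7, 10, 0, 2, 11, 4, 13]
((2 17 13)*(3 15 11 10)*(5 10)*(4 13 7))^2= ((2 17 7 4 13)(3 15 11 5 10))^2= (2 7 13 17 4)(3 11 10 15 5)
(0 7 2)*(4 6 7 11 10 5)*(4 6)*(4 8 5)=[11, 1, 0, 3, 8, 6, 7, 2, 5, 9, 4, 10]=(0 11 10 4 8 5 6 7 2)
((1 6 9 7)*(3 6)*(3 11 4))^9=((1 11 4 3 6 9 7))^9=(1 4 6 7 11 3 9)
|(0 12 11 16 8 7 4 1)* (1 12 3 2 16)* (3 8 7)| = |(0 8 3 2 16 7 4 12 11 1)| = 10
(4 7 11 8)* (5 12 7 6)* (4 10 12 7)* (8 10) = (4 6 5 7 11 10 12) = [0, 1, 2, 3, 6, 7, 5, 11, 8, 9, 12, 10, 4]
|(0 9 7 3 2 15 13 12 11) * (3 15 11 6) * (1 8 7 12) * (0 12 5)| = |(0 9 5)(1 8 7 15 13)(2 11 12 6 3)| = 15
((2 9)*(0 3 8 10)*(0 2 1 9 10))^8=(10)(0 8 3)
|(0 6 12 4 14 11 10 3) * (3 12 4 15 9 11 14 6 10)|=|(0 10 12 15 9 11 3)(4 6)|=14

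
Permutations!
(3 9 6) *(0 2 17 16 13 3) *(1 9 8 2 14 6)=(0 14 6)(1 9)(2 17 16 13 3 8)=[14, 9, 17, 8, 4, 5, 0, 7, 2, 1, 10, 11, 12, 3, 6, 15, 13, 16]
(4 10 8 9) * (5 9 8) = (4 10 5 9) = [0, 1, 2, 3, 10, 9, 6, 7, 8, 4, 5]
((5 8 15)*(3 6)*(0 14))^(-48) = ((0 14)(3 6)(5 8 15))^(-48) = (15)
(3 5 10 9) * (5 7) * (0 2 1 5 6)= (0 2 1 5 10 9 3 7 6)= [2, 5, 1, 7, 4, 10, 0, 6, 8, 3, 9]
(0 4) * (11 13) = (0 4)(11 13) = [4, 1, 2, 3, 0, 5, 6, 7, 8, 9, 10, 13, 12, 11]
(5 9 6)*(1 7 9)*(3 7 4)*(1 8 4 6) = [0, 6, 2, 7, 3, 8, 5, 9, 4, 1] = (1 6 5 8 4 3 7 9)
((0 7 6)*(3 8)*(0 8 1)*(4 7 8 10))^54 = ((0 8 3 1)(4 7 6 10))^54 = (0 3)(1 8)(4 6)(7 10)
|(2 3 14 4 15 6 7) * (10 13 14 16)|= |(2 3 16 10 13 14 4 15 6 7)|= 10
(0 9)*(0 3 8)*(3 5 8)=(0 9 5 8)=[9, 1, 2, 3, 4, 8, 6, 7, 0, 5]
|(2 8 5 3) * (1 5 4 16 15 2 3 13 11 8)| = 9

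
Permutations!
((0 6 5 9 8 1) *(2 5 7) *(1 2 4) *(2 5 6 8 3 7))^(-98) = ((0 8 5 9 3 7 4 1)(2 6))^(-98) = (0 4 3 5)(1 7 9 8)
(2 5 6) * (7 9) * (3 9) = [0, 1, 5, 9, 4, 6, 2, 3, 8, 7] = (2 5 6)(3 9 7)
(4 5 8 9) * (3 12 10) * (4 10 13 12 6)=(3 6 4 5 8 9 10)(12 13)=[0, 1, 2, 6, 5, 8, 4, 7, 9, 10, 3, 11, 13, 12]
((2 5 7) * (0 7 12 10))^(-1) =(0 10 12 5 2 7)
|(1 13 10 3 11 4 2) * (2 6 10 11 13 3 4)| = 15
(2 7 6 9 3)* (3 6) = [0, 1, 7, 2, 4, 5, 9, 3, 8, 6] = (2 7 3)(6 9)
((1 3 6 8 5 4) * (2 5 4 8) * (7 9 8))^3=((1 3 6 2 5 7 9 8 4))^3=(1 2 9)(3 5 8)(4 6 7)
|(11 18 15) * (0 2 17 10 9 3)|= 6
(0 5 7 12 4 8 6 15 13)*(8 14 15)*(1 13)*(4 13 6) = (0 5 7 12 13)(1 6 8 4 14 15) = [5, 6, 2, 3, 14, 7, 8, 12, 4, 9, 10, 11, 13, 0, 15, 1]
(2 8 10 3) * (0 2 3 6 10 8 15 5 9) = (0 2 15 5 9)(6 10) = [2, 1, 15, 3, 4, 9, 10, 7, 8, 0, 6, 11, 12, 13, 14, 5]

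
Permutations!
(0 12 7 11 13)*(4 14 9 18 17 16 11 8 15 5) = (0 12 7 8 15 5 4 14 9 18 17 16 11 13) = [12, 1, 2, 3, 14, 4, 6, 8, 15, 18, 10, 13, 7, 0, 9, 5, 11, 16, 17]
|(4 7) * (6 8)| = |(4 7)(6 8)| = 2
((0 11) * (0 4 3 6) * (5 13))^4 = (13)(0 6 3 4 11)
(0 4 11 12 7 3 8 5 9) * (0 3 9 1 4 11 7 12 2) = (12)(0 11 2)(1 4 7 9 3 8 5) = [11, 4, 0, 8, 7, 1, 6, 9, 5, 3, 10, 2, 12]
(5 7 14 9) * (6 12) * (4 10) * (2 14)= (2 14 9 5 7)(4 10)(6 12)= [0, 1, 14, 3, 10, 7, 12, 2, 8, 5, 4, 11, 6, 13, 9]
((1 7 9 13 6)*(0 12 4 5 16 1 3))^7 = ((0 12 4 5 16 1 7 9 13 6 3))^7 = (0 9 5 3 7 4 6 1 12 13 16)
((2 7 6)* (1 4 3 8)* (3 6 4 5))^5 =((1 5 3 8)(2 7 4 6))^5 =(1 5 3 8)(2 7 4 6)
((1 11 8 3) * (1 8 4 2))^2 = (1 4)(2 11)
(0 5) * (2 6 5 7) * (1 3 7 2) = [2, 3, 6, 7, 4, 0, 5, 1] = (0 2 6 5)(1 3 7)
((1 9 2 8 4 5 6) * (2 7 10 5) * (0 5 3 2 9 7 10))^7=(0 6 7 5 1)(2 8 4 9 10 3)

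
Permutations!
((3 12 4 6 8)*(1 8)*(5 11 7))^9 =(1 12)(3 6)(4 8) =((1 8 3 12 4 6)(5 11 7))^9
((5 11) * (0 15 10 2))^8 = ((0 15 10 2)(5 11))^8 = (15)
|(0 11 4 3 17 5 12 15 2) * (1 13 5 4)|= |(0 11 1 13 5 12 15 2)(3 17 4)|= 24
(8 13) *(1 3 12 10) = [0, 3, 2, 12, 4, 5, 6, 7, 13, 9, 1, 11, 10, 8] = (1 3 12 10)(8 13)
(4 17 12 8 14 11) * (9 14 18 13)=[0, 1, 2, 3, 17, 5, 6, 7, 18, 14, 10, 4, 8, 9, 11, 15, 16, 12, 13]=(4 17 12 8 18 13 9 14 11)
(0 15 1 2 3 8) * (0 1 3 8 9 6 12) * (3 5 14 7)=(0 15 5 14 7 3 9 6 12)(1 2 8)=[15, 2, 8, 9, 4, 14, 12, 3, 1, 6, 10, 11, 0, 13, 7, 5]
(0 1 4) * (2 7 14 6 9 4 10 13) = (0 1 10 13 2 7 14 6 9 4) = [1, 10, 7, 3, 0, 5, 9, 14, 8, 4, 13, 11, 12, 2, 6]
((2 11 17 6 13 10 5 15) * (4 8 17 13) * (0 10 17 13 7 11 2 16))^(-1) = (0 16 15 5 10)(4 6 17 13 8)(7 11)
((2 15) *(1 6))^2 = ((1 6)(2 15))^2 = (15)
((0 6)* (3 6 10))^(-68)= ((0 10 3 6))^(-68)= (10)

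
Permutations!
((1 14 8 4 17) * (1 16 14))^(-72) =(4 14 17 8 16)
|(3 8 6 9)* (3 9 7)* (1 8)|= |(9)(1 8 6 7 3)|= 5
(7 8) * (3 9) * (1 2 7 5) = (1 2 7 8 5)(3 9) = [0, 2, 7, 9, 4, 1, 6, 8, 5, 3]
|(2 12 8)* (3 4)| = |(2 12 8)(3 4)| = 6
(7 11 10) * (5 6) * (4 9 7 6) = (4 9 7 11 10 6 5) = [0, 1, 2, 3, 9, 4, 5, 11, 8, 7, 6, 10]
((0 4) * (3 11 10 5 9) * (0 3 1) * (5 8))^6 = ((0 4 3 11 10 8 5 9 1))^6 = (0 5 11)(1 8 3)(4 9 10)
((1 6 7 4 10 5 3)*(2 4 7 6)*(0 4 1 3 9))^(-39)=(0 4 10 5 9)(1 2)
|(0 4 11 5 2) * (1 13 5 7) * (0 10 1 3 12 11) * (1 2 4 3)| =18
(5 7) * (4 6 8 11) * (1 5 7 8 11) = (1 5 8)(4 6 11) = [0, 5, 2, 3, 6, 8, 11, 7, 1, 9, 10, 4]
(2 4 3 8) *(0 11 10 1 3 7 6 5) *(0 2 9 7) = (0 11 10 1 3 8 9 7 6 5 2 4) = [11, 3, 4, 8, 0, 2, 5, 6, 9, 7, 1, 10]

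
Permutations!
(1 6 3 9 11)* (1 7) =[0, 6, 2, 9, 4, 5, 3, 1, 8, 11, 10, 7] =(1 6 3 9 11 7)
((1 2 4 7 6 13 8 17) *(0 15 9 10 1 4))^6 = (17)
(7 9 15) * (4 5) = (4 5)(7 9 15) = [0, 1, 2, 3, 5, 4, 6, 9, 8, 15, 10, 11, 12, 13, 14, 7]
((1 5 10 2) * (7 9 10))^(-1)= ((1 5 7 9 10 2))^(-1)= (1 2 10 9 7 5)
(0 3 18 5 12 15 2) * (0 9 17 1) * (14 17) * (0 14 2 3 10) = (0 10)(1 14 17)(2 9)(3 18 5 12 15) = [10, 14, 9, 18, 4, 12, 6, 7, 8, 2, 0, 11, 15, 13, 17, 3, 16, 1, 5]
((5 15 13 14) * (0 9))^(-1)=((0 9)(5 15 13 14))^(-1)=(0 9)(5 14 13 15)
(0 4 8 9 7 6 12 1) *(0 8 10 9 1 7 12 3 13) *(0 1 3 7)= [4, 8, 2, 13, 10, 5, 7, 6, 3, 12, 9, 11, 0, 1]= (0 4 10 9 12)(1 8 3 13)(6 7)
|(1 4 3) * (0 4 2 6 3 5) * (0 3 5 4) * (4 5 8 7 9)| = 9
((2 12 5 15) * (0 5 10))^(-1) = (0 10 12 2 15 5)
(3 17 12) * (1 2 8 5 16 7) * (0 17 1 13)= (0 17 12 3 1 2 8 5 16 7 13)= [17, 2, 8, 1, 4, 16, 6, 13, 5, 9, 10, 11, 3, 0, 14, 15, 7, 12]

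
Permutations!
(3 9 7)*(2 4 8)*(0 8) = (0 8 2 4)(3 9 7) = [8, 1, 4, 9, 0, 5, 6, 3, 2, 7]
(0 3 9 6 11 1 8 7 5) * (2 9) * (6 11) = (0 3 2 9 11 1 8 7 5) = [3, 8, 9, 2, 4, 0, 6, 5, 7, 11, 10, 1]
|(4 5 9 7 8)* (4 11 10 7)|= |(4 5 9)(7 8 11 10)|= 12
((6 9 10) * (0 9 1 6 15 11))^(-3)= (0 10 11 9 15)(1 6)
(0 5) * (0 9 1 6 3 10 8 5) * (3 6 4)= (1 4 3 10 8 5 9)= [0, 4, 2, 10, 3, 9, 6, 7, 5, 1, 8]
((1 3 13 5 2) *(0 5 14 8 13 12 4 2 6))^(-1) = ((0 5 6)(1 3 12 4 2)(8 13 14))^(-1) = (0 6 5)(1 2 4 12 3)(8 14 13)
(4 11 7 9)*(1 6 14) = (1 6 14)(4 11 7 9) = [0, 6, 2, 3, 11, 5, 14, 9, 8, 4, 10, 7, 12, 13, 1]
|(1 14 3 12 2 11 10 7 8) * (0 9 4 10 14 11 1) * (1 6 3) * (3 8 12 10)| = 30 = |(0 9 4 3 10 7 12 2 6 8)(1 11 14)|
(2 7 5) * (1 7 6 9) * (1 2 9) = (1 7 5 9 2 6) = [0, 7, 6, 3, 4, 9, 1, 5, 8, 2]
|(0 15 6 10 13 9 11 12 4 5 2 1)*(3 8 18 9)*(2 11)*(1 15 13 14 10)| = 20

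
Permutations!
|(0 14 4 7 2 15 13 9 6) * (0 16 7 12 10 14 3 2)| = |(0 3 2 15 13 9 6 16 7)(4 12 10 14)| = 36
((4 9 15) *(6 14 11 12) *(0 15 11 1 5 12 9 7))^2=(0 4)(1 12 14 5 6)(7 15)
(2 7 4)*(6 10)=[0, 1, 7, 3, 2, 5, 10, 4, 8, 9, 6]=(2 7 4)(6 10)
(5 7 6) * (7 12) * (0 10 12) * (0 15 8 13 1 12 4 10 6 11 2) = (0 6 5 15 8 13 1 12 7 11 2)(4 10) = [6, 12, 0, 3, 10, 15, 5, 11, 13, 9, 4, 2, 7, 1, 14, 8]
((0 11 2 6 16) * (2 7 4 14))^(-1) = ((0 11 7 4 14 2 6 16))^(-1) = (0 16 6 2 14 4 7 11)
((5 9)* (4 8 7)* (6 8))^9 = (4 6 8 7)(5 9)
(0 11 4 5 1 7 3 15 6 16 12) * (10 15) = (0 11 4 5 1 7 3 10 15 6 16 12) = [11, 7, 2, 10, 5, 1, 16, 3, 8, 9, 15, 4, 0, 13, 14, 6, 12]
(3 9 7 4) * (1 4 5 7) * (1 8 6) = (1 4 3 9 8 6)(5 7) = [0, 4, 2, 9, 3, 7, 1, 5, 6, 8]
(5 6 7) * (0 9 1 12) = [9, 12, 2, 3, 4, 6, 7, 5, 8, 1, 10, 11, 0] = (0 9 1 12)(5 6 7)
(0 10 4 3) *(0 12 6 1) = [10, 0, 2, 12, 3, 5, 1, 7, 8, 9, 4, 11, 6] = (0 10 4 3 12 6 1)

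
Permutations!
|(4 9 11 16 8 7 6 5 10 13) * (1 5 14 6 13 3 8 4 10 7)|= |(1 5 7 13 10 3 8)(4 9 11 16)(6 14)|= 28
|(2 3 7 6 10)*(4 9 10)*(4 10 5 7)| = 8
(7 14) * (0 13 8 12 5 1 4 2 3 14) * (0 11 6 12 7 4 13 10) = (0 10)(1 13 8 7 11 6 12 5)(2 3 14 4) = [10, 13, 3, 14, 2, 1, 12, 11, 7, 9, 0, 6, 5, 8, 4]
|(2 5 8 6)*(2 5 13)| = 6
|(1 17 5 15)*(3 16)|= |(1 17 5 15)(3 16)|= 4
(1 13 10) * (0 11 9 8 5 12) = (0 11 9 8 5 12)(1 13 10) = [11, 13, 2, 3, 4, 12, 6, 7, 5, 8, 1, 9, 0, 10]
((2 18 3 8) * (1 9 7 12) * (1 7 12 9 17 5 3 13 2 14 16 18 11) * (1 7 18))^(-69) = ((1 17 5 3 8 14 16)(2 11 7 9 12 18 13))^(-69) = (1 17 5 3 8 14 16)(2 11 7 9 12 18 13)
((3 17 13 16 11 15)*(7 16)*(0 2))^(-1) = (0 2)(3 15 11 16 7 13 17)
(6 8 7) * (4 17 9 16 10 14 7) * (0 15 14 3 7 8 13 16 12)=[15, 1, 2, 7, 17, 5, 13, 6, 4, 12, 3, 11, 0, 16, 8, 14, 10, 9]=(0 15 14 8 4 17 9 12)(3 7 6 13 16 10)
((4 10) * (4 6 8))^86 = (4 6)(8 10)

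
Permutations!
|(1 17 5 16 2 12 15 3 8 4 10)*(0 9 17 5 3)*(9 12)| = |(0 12 15)(1 5 16 2 9 17 3 8 4 10)| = 30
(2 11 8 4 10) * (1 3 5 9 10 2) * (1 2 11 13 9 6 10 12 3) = (2 13 9 12 3 5 6 10)(4 11 8) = [0, 1, 13, 5, 11, 6, 10, 7, 4, 12, 2, 8, 3, 9]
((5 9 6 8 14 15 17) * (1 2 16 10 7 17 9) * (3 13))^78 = ((1 2 16 10 7 17 5)(3 13)(6 8 14 15 9))^78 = (1 2 16 10 7 17 5)(6 15 8 9 14)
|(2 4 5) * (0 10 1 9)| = 12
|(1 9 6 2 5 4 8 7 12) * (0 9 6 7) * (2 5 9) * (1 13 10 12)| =9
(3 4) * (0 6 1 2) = (0 6 1 2)(3 4) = [6, 2, 0, 4, 3, 5, 1]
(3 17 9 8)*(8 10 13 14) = (3 17 9 10 13 14 8) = [0, 1, 2, 17, 4, 5, 6, 7, 3, 10, 13, 11, 12, 14, 8, 15, 16, 9]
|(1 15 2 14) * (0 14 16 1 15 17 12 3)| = 9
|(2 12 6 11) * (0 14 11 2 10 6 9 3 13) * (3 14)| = 21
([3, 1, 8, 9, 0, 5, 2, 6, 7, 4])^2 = [9, 1, 7, 4, 3, 5, 8, 2, 6, 0]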